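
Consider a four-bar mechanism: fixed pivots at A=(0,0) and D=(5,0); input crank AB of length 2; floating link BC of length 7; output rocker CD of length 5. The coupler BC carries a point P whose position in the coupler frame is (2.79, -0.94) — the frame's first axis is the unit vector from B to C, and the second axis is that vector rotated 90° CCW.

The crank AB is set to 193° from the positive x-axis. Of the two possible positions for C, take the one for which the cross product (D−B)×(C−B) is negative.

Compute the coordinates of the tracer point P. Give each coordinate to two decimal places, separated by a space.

A=(0,0), D=(5.00,0)
B = A + 2.00·(cos193°, sin193°) = (-1.9487, -0.4499)
|BD| = 6.9633
circle(B,7.00) ∩ circle(D,5.00): a=5.2050, h=4.6806
  candidates: C₊=(2.9429,4.5572) cross=32.593; C₋=(3.5478,-4.7845) cross=-32.593
  mode - wants cross < 0 → take C=(3.5478,-4.7845) (cross=-32.593)
ex = (C−B)/|BC| = (0.7852,-0.6192); ey = (0.6192,0.7852)
P = B + 2.79·ex + -0.94·ey = (-0.3401,-2.9156)

-0.34 -2.92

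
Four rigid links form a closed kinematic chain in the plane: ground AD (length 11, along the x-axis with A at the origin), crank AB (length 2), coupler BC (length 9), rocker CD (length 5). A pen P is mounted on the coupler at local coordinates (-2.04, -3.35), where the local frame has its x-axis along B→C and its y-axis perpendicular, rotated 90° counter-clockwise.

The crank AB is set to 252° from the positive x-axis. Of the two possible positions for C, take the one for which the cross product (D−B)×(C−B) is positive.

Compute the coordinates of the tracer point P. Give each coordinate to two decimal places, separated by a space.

-0.53 -5.82

A=(0,0), D=(11.00,0)
B = A + 2.00·(cos252°, sin252°) = (-0.6180, -1.9021)
|BD| = 11.7727
circle(B,9.00) ∩ circle(D,5.00): a=8.2647, h=3.5629
  candidates: C₊=(6.9625,2.9493) cross=41.945; C₋=(8.1138,-4.0829) cross=-41.945
  mode + wants cross > 0 → take C=(6.9625,2.9493) (cross=41.945)
ex = (C−B)/|BC| = (0.8423,0.5390); ey = (-0.5390,0.8423)
P = B + -2.04·ex + -3.35·ey = (-0.5305,-5.8234)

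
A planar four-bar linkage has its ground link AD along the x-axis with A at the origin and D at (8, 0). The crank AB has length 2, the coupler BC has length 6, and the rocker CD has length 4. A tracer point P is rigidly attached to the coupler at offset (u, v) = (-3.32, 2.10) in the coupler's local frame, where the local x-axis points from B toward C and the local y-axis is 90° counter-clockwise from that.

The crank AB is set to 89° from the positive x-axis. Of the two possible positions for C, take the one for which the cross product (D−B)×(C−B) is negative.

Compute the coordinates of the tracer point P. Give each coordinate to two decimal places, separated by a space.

-1.06 5.77

A=(0,0), D=(8.00,0)
B = A + 2.00·(cos89°, sin89°) = (0.0349, 1.9997)
|BD| = 8.2123
circle(B,6.00) ∩ circle(D,4.00): a=5.3238, h=2.7671
  candidates: C₊=(5.8723,3.3872) cross=22.724; C₋=(4.5247,-1.9805) cross=-22.724
  mode - wants cross < 0 → take C=(4.5247,-1.9805) (cross=-22.724)
ex = (C−B)/|BC| = (0.7483,-0.6634); ey = (0.6634,0.7483)
P = B + -3.32·ex + 2.10·ey = (-1.0564,5.7735)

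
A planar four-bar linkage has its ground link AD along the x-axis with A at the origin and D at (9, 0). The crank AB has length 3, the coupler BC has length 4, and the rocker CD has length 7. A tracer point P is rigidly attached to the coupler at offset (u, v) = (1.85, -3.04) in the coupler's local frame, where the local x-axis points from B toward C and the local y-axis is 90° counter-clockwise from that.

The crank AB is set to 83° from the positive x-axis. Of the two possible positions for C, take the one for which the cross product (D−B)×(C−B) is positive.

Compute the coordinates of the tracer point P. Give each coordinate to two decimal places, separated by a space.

3.41 1.13

A=(0,0), D=(9.00,0)
B = A + 3.00·(cos83°, sin83°) = (0.3656, 2.9776)
|BD| = 9.1334
circle(B,4.00) ∩ circle(D,7.00): a=2.7601, h=2.8951
  candidates: C₊=(3.9188,4.8147) cross=26.442; C₋=(2.0311,-0.6591) cross=-26.442
  mode + wants cross > 0 → take C=(3.9188,4.8147) (cross=26.442)
ex = (C−B)/|BC| = (0.8883,0.4593); ey = (-0.4593,0.8883)
P = B + 1.85·ex + -3.04·ey = (3.4051,1.1269)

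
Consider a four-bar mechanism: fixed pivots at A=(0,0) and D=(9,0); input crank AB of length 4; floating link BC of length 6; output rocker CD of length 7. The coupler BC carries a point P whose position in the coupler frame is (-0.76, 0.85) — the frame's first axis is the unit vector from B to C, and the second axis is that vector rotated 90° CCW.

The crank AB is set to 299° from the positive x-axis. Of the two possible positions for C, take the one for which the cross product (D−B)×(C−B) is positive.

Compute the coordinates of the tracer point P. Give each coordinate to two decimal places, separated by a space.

A=(0,0), D=(9.00,0)
B = A + 4.00·(cos299°, sin299°) = (1.9392, -3.4985)
|BD| = 7.8800
circle(B,6.00) ∩ circle(D,7.00): a=3.1151, h=5.1280
  candidates: C₊=(2.4538,2.4794) cross=40.408; C₋=(7.0072,-6.7103) cross=-40.408
  mode + wants cross > 0 → take C=(2.4538,2.4794) (cross=40.408)
ex = (C−B)/|BC| = (0.0858,0.9963); ey = (-0.9963,0.0858)
P = B + -0.76·ex + 0.85·ey = (1.0272,-4.1828)

1.03 -4.18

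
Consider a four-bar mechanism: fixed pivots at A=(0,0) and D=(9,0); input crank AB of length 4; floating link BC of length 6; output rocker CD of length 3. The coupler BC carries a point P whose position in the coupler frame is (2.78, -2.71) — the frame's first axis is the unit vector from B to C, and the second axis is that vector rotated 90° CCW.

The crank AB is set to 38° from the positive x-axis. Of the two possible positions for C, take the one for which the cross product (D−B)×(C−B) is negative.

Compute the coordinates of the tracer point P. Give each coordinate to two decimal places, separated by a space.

2.81 -1.40

A=(0,0), D=(9.00,0)
B = A + 4.00·(cos38°, sin38°) = (3.1520, 2.4626)
|BD| = 6.3453
circle(B,6.00) ∩ circle(D,3.00): a=5.3002, h=2.8121
  candidates: C₊=(9.1282,2.9973) cross=17.844; C₋=(6.9454,-2.1860) cross=-17.844
  mode - wants cross < 0 → take C=(6.9454,-2.1860) (cross=-17.844)
ex = (C−B)/|BC| = (0.6322,-0.7748); ey = (0.7748,0.6322)
P = B + 2.78·ex + -2.71·ey = (2.8100,-1.4046)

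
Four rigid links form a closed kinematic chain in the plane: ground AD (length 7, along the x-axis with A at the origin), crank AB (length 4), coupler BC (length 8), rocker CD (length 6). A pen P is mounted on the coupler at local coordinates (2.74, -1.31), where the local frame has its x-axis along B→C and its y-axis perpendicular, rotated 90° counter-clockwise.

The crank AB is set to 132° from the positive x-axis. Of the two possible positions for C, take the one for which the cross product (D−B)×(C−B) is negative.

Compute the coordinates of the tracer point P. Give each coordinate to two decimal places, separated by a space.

A=(0,0), D=(7.00,0)
B = A + 4.00·(cos132°, sin132°) = (-2.6765, 2.9726)
|BD| = 10.1228
circle(B,8.00) ∩ circle(D,6.00): a=6.4444, h=4.7402
  candidates: C₊=(4.8757,5.6114) cross=47.984; C₋=(2.0918,-3.4510) cross=-47.984
  mode - wants cross < 0 → take C=(2.0918,-3.4510) (cross=-47.984)
ex = (C−B)/|BC| = (0.5960,-0.8030); ey = (0.8030,0.5960)
P = B + 2.74·ex + -1.31·ey = (-2.0952,-0.0083)

-2.10 -0.01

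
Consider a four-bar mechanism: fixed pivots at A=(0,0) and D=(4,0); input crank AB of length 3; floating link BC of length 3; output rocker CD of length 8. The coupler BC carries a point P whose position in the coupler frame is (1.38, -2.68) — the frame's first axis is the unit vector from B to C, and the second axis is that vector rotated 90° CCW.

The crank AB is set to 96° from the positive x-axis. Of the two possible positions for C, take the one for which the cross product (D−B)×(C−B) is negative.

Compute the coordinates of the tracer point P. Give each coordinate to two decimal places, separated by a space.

A=(0,0), D=(4.00,0)
B = A + 3.00·(cos96°, sin96°) = (-0.3136, 2.9836)
|BD| = 5.2449
circle(B,3.00) ∩ circle(D,8.00): a=-2.6208, h=1.4600
  candidates: C₊=(-1.6385,5.6751) cross=7.657; C₋=(-3.2995,3.2737) cross=-7.657
  mode - wants cross < 0 → take C=(-3.2995,3.2737) (cross=-7.657)
ex = (C−B)/|BC| = (-0.9953,0.0967); ey = (-0.0967,-0.9953)
P = B + 1.38·ex + -2.68·ey = (-1.4280,5.7845)

-1.43 5.78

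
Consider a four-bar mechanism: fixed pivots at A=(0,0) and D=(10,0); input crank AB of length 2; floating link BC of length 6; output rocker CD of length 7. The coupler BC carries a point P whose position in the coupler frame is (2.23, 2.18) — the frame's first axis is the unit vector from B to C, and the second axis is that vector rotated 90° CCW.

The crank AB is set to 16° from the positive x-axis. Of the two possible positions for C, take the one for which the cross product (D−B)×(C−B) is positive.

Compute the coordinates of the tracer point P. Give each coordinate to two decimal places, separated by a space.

1.50 3.64

A=(0,0), D=(10.00,0)
B = A + 2.00·(cos16°, sin16°) = (1.9225, 0.5513)
|BD| = 8.0963
circle(B,6.00) ∩ circle(D,7.00): a=3.2453, h=5.0466
  candidates: C₊=(5.5039,5.3652) cross=40.859; C₋=(4.8167,-4.7046) cross=-40.859
  mode + wants cross > 0 → take C=(5.5039,5.3652) (cross=40.859)
ex = (C−B)/|BC| = (0.5969,0.8023); ey = (-0.8023,0.5969)
P = B + 2.23·ex + 2.18·ey = (1.5046,3.6417)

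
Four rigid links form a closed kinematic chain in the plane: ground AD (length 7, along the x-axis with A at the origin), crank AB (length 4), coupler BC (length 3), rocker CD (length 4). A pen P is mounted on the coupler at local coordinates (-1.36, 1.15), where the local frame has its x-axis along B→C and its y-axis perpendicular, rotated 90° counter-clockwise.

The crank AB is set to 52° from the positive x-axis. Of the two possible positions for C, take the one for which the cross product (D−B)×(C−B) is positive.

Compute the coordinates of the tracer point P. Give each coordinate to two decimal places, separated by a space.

A=(0,0), D=(7.00,0)
B = A + 4.00·(cos52°, sin52°) = (2.4626, 3.1520)
|BD| = 5.5248
circle(B,3.00) ∩ circle(D,4.00): a=2.1289, h=2.1137
  candidates: C₊=(5.4170,3.6734) cross=11.678; C₋=(3.0051,0.2015) cross=-11.678
  mode + wants cross > 0 → take C=(5.4170,3.6734) (cross=11.678)
ex = (C−B)/|BC| = (0.9848,0.1738); ey = (-0.1738,0.9848)
P = B + -1.36·ex + 1.15·ey = (0.9235,4.0482)

0.92 4.05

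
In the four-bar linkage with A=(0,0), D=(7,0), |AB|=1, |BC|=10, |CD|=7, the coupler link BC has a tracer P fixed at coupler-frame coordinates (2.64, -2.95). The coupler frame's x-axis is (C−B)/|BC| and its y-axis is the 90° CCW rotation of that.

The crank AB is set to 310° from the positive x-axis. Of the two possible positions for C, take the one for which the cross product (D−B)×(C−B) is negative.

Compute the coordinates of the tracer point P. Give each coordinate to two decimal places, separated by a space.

A=(0,0), D=(7.00,0)
B = A + 1.00·(cos310°, sin310°) = (0.6428, -0.7660)
|BD| = 6.4032
circle(B,10.00) ∩ circle(D,7.00): a=7.1840, h=6.9563
  candidates: C₊=(6.9430,6.9998) cross=44.543; C₋=(8.6074,-6.8130) cross=-44.543
  mode - wants cross < 0 → take C=(8.6074,-6.8130) (cross=-44.543)
ex = (C−B)/|BC| = (0.7965,-0.6047); ey = (0.6047,0.7965)
P = B + 2.64·ex + -2.95·ey = (0.9616,-4.7120)

0.96 -4.71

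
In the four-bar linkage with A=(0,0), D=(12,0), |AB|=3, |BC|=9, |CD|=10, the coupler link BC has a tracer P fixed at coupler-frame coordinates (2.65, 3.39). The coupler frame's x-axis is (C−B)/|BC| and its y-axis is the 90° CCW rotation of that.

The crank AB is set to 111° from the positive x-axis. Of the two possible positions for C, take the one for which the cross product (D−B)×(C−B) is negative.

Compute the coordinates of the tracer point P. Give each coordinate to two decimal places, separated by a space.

A=(0,0), D=(12.00,0)
B = A + 3.00·(cos111°, sin111°) = (-1.0751, 2.8007)
|BD| = 13.3717
circle(B,9.00) ∩ circle(D,10.00): a=5.9754, h=6.7301
  candidates: C₊=(6.1774,8.1300) cross=89.993; C₋=(3.3581,-5.0317) cross=-89.993
  mode - wants cross < 0 → take C=(3.3581,-5.0317) (cross=-89.993)
ex = (C−B)/|BC| = (0.4926,-0.8703); ey = (0.8703,0.4926)
P = B + 2.65·ex + 3.39·ey = (3.1804,2.1644)

3.18 2.16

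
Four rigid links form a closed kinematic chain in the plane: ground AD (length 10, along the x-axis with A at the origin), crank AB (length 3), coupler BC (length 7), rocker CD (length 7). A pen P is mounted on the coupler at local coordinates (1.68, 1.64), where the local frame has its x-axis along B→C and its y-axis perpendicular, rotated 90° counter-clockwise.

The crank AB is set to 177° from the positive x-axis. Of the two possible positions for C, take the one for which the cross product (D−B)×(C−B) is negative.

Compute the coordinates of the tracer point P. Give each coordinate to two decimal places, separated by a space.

-0.82 1.03

A=(0,0), D=(10.00,0)
B = A + 3.00·(cos177°, sin177°) = (-2.9959, 0.1570)
|BD| = 12.9968
circle(B,7.00) ∩ circle(D,7.00): a=6.4984, h=2.6020
  candidates: C₊=(3.5335,2.6803) cross=33.818; C₋=(3.4706,-2.5233) cross=-33.818
  mode - wants cross < 0 → take C=(3.4706,-2.5233) (cross=-33.818)
ex = (C−B)/|BC| = (0.9238,-0.3829); ey = (0.3829,0.9238)
P = B + 1.68·ex + 1.64·ey = (-0.8160,1.0287)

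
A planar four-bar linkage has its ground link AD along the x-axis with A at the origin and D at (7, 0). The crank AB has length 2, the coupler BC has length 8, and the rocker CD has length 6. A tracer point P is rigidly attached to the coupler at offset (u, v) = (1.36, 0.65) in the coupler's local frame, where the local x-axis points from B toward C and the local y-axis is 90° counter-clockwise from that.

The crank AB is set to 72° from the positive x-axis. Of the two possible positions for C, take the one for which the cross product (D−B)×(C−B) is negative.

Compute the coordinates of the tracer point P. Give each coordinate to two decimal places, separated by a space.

A=(0,0), D=(7.00,0)
B = A + 2.00·(cos72°, sin72°) = (0.6180, 1.9021)
|BD| = 6.6594
circle(B,8.00) ∩ circle(D,6.00): a=5.4320, h=5.8731
  candidates: C₊=(7.5013,5.9790) cross=39.111; C₋=(4.1462,-5.2779) cross=-39.111
  mode - wants cross < 0 → take C=(4.1462,-5.2779) (cross=-39.111)
ex = (C−B)/|BC| = (0.4410,-0.8975); ey = (0.8975,0.4410)
P = B + 1.36·ex + 0.65·ey = (1.8012,0.9682)

1.80 0.97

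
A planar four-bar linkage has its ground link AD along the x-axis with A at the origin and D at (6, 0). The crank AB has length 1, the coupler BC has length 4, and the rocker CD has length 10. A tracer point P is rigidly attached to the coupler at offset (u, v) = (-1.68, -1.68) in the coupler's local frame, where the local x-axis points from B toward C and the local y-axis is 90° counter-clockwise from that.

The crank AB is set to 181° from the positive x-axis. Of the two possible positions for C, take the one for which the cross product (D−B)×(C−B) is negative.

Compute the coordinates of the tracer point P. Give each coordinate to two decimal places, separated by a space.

-1.27 2.34

A=(0,0), D=(6.00,0)
B = A + 1.00·(cos181°, sin181°) = (-0.9998, -0.0175)
|BD| = 6.9999
circle(B,4.00) ∩ circle(D,10.00): a=-2.5002, h=3.1224
  candidates: C₊=(-3.5078,3.0987) cross=21.856; C₋=(-3.4922,-3.1460) cross=-21.856
  mode - wants cross < 0 → take C=(-3.4922,-3.1460) (cross=-21.856)
ex = (C−B)/|BC| = (-0.6231,-0.7821); ey = (0.7821,-0.6231)
P = B + -1.68·ex + -1.68·ey = (-1.2671,2.3434)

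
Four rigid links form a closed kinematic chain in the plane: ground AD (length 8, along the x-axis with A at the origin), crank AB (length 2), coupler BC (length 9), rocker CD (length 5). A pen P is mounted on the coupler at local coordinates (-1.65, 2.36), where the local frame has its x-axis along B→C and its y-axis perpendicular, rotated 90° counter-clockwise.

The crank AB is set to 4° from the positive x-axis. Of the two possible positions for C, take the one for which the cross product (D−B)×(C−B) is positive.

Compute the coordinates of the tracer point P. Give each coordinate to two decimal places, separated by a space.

A=(0,0), D=(8.00,0)
B = A + 2.00·(cos4°, sin4°) = (1.9951, 0.1395)
|BD| = 6.0065
circle(B,9.00) ∩ circle(D,5.00): a=7.6649, h=4.7170
  candidates: C₊=(9.7675,4.6772) cross=28.332; C₋=(9.5484,-4.7542) cross=-28.332
  mode + wants cross > 0 → take C=(9.7675,4.6772) (cross=28.332)
ex = (C−B)/|BC| = (0.8636,0.5042); ey = (-0.5042,0.8636)
P = B + -1.65·ex + 2.36·ey = (-0.6197,1.3457)

-0.62 1.35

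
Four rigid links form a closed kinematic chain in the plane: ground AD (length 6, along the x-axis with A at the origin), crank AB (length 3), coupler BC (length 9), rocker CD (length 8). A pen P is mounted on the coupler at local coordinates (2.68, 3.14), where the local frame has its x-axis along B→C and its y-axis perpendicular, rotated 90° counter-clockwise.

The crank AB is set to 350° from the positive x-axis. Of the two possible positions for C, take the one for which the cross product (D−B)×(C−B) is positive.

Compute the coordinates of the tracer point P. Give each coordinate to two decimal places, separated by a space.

A=(0,0), D=(6.00,0)
B = A + 3.00·(cos350°, sin350°) = (2.9544, -0.5209)
|BD| = 3.0898
circle(B,9.00) ∩ circle(D,8.00): a=4.2959, h=7.9086
  candidates: C₊=(5.8554,7.9987) cross=24.436; C₋=(8.5222,-7.5920) cross=-24.436
  mode + wants cross > 0 → take C=(5.8554,7.9987) (cross=24.436)
ex = (C−B)/|BC| = (0.3223,0.9466); ey = (-0.9466,0.3223)
P = B + 2.68·ex + 3.14·ey = (0.8459,3.0281)

0.85 3.03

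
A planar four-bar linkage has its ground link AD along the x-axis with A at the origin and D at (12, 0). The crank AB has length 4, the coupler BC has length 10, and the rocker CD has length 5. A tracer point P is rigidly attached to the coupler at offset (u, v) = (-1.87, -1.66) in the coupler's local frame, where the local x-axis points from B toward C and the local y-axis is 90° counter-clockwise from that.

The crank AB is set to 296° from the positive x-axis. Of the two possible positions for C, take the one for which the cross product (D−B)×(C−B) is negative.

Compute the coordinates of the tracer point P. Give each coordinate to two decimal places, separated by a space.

-0.33 -4.98

A=(0,0), D=(12.00,0)
B = A + 4.00·(cos296°, sin296°) = (1.7535, -3.5952)
|BD| = 10.8589
circle(B,10.00) ∩ circle(D,5.00): a=8.8828, h=4.5929
  candidates: C₊=(8.6147,3.6797) cross=49.874; C₋=(11.6560,-4.9882) cross=-49.874
  mode - wants cross < 0 → take C=(11.6560,-4.9882) (cross=-49.874)
ex = (C−B)/|BC| = (0.9903,-0.1393); ey = (0.1393,0.9903)
P = B + -1.87·ex + -1.66·ey = (-0.3295,-4.9785)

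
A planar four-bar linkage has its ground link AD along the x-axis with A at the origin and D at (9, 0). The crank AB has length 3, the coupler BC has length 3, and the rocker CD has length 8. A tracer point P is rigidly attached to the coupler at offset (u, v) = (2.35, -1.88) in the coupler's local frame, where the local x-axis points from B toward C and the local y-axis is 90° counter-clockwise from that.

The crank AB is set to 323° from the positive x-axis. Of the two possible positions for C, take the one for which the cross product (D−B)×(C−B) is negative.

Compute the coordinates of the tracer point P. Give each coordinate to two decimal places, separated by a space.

0.68 -4.28

A=(0,0), D=(9.00,0)
B = A + 3.00·(cos323°, sin323°) = (2.3959, -1.8054)
|BD| = 6.8464
circle(B,3.00) ∩ circle(D,8.00): a=-0.5935, h=2.9407
  candidates: C₊=(1.0480,0.8747) cross=20.133; C₋=(2.5989,-4.7986) cross=-20.133
  mode - wants cross < 0 → take C=(2.5989,-4.7986) (cross=-20.133)
ex = (C−B)/|BC| = (0.0677,-0.9977); ey = (0.9977,0.0677)
P = B + 2.35·ex + -1.88·ey = (0.6792,-4.2773)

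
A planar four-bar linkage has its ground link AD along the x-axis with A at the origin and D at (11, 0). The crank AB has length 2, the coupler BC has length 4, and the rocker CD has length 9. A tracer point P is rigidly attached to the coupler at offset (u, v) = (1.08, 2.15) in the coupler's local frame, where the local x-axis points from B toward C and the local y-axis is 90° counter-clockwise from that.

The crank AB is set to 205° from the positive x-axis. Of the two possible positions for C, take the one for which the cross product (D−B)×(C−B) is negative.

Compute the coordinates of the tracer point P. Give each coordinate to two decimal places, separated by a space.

A=(0,0), D=(11.00,0)
B = A + 2.00·(cos205°, sin205°) = (-1.8126, -0.8452)
|BD| = 12.8405
circle(B,4.00) ∩ circle(D,9.00): a=3.8892, h=0.9351
  candidates: C₊=(2.0066,0.3438) cross=12.007; C₋=(2.1297,-1.5223) cross=-12.007
  mode - wants cross < 0 → take C=(2.1297,-1.5223) (cross=-12.007)
ex = (C−B)/|BC| = (0.9856,-0.1693); ey = (0.1693,0.9856)
P = B + 1.08·ex + 2.15·ey = (-0.3843,1.0909)

-0.38 1.09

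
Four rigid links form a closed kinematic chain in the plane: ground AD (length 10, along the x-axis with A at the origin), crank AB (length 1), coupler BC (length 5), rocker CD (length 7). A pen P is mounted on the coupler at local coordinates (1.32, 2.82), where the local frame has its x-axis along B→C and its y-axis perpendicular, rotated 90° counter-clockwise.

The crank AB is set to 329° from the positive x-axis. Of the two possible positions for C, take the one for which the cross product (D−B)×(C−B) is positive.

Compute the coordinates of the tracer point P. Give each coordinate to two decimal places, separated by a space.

-0.57 2.25

A=(0,0), D=(10.00,0)
B = A + 1.00·(cos329°, sin329°) = (0.8572, -0.5150)
|BD| = 9.1573
circle(B,5.00) ∩ circle(D,7.00): a=3.2682, h=3.7840
  candidates: C₊=(3.9074,3.4468) cross=34.651; C₋=(4.3331,-4.1092) cross=-34.651
  mode + wants cross > 0 → take C=(3.9074,3.4468) (cross=34.651)
ex = (C−B)/|BC| = (0.6100,0.7924); ey = (-0.7924,0.6100)
P = B + 1.32·ex + 2.82·ey = (-0.5720,2.2512)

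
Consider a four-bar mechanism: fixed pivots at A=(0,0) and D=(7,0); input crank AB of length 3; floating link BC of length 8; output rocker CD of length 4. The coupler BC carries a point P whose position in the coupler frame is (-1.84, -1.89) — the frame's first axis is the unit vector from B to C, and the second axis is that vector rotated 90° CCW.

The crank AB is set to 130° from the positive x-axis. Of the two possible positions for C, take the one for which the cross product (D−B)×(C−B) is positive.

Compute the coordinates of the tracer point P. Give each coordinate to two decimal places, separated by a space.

A=(0,0), D=(7.00,0)
B = A + 3.00·(cos130°, sin130°) = (-1.9284, 2.2981)
|BD| = 9.2194
circle(B,8.00) ∩ circle(D,4.00): a=7.2129, h=3.4604
  candidates: C₊=(5.9194,3.8513) cross=31.902; C₋=(4.1943,-2.8510) cross=-31.902
  mode + wants cross > 0 → take C=(5.9194,3.8513) (cross=31.902)
ex = (C−B)/|BC| = (0.9810,0.1941); ey = (-0.1941,0.9810)
P = B + -1.84·ex + -1.89·ey = (-3.3664,0.0869)

-3.37 0.09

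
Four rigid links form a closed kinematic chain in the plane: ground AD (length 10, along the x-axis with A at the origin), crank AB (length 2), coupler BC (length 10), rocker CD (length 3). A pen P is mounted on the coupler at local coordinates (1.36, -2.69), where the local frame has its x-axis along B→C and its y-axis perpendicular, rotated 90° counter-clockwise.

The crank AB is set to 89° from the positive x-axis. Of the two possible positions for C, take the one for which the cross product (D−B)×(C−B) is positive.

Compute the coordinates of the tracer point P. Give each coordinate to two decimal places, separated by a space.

A=(0,0), D=(10.00,0)
B = A + 2.00·(cos89°, sin89°) = (0.0349, 1.9997)
|BD| = 10.1638
circle(B,10.00) ∩ circle(D,3.00): a=9.5586, h=2.9383
  candidates: C₊=(9.9848,3.0000) cross=29.864; C₋=(8.8285,-2.7618) cross=-29.864
  mode + wants cross > 0 → take C=(9.9848,3.0000) (cross=29.864)
ex = (C−B)/|BC| = (0.9950,0.1000); ey = (-0.1000,0.9950)
P = B + 1.36·ex + -2.69·ey = (1.6572,-0.5408)

1.66 -0.54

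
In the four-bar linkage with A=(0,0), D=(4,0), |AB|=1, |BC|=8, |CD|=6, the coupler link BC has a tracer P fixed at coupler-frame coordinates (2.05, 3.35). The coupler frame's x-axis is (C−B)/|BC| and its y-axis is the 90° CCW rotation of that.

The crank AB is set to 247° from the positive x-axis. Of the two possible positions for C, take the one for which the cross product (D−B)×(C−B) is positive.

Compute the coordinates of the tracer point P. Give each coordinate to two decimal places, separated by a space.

A=(0,0), D=(4.00,0)
B = A + 1.00·(cos247°, sin247°) = (-0.3907, -0.9205)
|BD| = 4.4862
circle(B,8.00) ∩ circle(D,6.00): a=5.3638, h=5.9355
  candidates: C₊=(3.6410,5.9893) cross=26.628; C₋=(6.0768,-5.6291) cross=-26.628
  mode + wants cross > 0 → take C=(3.6410,5.9893) (cross=26.628)
ex = (C−B)/|BC| = (0.5040,0.8637); ey = (-0.8637,0.5040)
P = B + 2.05·ex + 3.35·ey = (-2.2510,2.5384)

-2.25 2.54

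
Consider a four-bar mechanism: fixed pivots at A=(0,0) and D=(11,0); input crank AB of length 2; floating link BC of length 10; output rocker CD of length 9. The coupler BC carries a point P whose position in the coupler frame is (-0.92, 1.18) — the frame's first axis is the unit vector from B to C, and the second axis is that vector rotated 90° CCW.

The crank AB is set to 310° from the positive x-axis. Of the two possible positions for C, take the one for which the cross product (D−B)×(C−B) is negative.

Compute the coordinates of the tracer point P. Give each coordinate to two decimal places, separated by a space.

1.47 -0.05

A=(0,0), D=(11.00,0)
B = A + 2.00·(cos310°, sin310°) = (1.2856, -1.5321)
|BD| = 9.8345
circle(B,10.00) ∩ circle(D,9.00): a=5.8832, h=8.0863
  candidates: C₊=(5.8372,7.3720) cross=79.524; C₋=(8.3567,-8.6031) cross=-79.524
  mode - wants cross < 0 → take C=(8.3567,-8.6031) (cross=-79.524)
ex = (C−B)/|BC| = (0.7071,-0.7071); ey = (0.7071,0.7071)
P = B + -0.92·ex + 1.18·ey = (1.4694,-0.0472)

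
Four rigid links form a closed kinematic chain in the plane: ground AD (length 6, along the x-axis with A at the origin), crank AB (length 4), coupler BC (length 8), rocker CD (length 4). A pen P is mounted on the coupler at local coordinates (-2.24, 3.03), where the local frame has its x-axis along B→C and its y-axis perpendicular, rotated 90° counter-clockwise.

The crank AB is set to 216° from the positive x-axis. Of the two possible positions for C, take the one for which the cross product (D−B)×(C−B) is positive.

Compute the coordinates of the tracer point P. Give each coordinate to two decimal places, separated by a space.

-6.88 -1.39

A=(0,0), D=(6.00,0)
B = A + 4.00·(cos216°, sin216°) = (-3.2361, -2.3511)
|BD| = 9.5306
circle(B,8.00) ∩ circle(D,4.00): a=7.2835, h=3.3092
  candidates: C₊=(3.0060,2.6525) cross=31.538; C₋=(4.6387,-3.7612) cross=-31.538
  mode + wants cross > 0 → take C=(3.0060,2.6525) (cross=31.538)
ex = (C−B)/|BC| = (0.7803,0.6255); ey = (-0.6255,0.7803)
P = B + -2.24·ex + 3.03·ey = (-6.8790,-1.3880)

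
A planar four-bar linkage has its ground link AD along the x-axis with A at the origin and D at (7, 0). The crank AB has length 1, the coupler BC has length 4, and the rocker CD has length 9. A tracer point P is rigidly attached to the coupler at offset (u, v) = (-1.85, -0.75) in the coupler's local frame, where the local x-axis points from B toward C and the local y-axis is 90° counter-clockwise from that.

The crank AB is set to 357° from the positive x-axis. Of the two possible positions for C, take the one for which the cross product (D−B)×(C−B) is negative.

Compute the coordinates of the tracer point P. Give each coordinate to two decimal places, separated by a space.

A=(0,0), D=(7.00,0)
B = A + 1.00·(cos357°, sin357°) = (0.9986, -0.0523)
|BD| = 6.0016
circle(B,4.00) ∩ circle(D,9.00): a=-2.4144, h=3.1891
  candidates: C₊=(-1.4435,3.1156) cross=19.140; C₋=(-1.3879,-3.2624) cross=-19.140
  mode - wants cross < 0 → take C=(-1.3879,-3.2624) (cross=-19.140)
ex = (C−B)/|BC| = (-0.5966,-0.8025); ey = (0.8025,-0.5966)
P = B + -1.85·ex + -0.75·ey = (1.5005,1.8798)

1.50 1.88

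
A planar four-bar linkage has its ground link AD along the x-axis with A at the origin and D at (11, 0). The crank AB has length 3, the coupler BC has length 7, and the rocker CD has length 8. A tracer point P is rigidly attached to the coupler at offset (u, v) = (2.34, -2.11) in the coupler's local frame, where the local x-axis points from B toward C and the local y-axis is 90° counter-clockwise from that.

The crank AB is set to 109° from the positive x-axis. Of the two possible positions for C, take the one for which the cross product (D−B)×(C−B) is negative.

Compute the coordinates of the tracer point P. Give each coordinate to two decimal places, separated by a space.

-1.14 -0.31

A=(0,0), D=(11.00,0)
B = A + 3.00·(cos109°, sin109°) = (-0.9767, 2.8366)
|BD| = 12.3080
circle(B,7.00) ∩ circle(D,8.00): a=5.5447, h=4.2728
  candidates: C₊=(5.4034,5.7165) cross=52.590; C₋=(3.4340,-2.5991) cross=-52.590
  mode - wants cross < 0 → take C=(3.4340,-2.5991) (cross=-52.590)
ex = (C−B)/|BC| = (0.6301,-0.7765); ey = (0.7765,0.6301)
P = B + 2.34·ex + -2.11·ey = (-1.1407,-0.3100)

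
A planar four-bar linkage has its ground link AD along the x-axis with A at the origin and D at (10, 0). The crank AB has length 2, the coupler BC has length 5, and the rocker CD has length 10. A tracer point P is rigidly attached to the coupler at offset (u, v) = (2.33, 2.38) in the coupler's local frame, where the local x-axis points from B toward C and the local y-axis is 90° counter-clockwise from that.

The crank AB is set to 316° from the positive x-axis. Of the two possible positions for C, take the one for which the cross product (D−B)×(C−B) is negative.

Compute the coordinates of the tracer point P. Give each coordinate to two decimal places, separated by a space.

4.17 -3.30

A=(0,0), D=(10.00,0)
B = A + 2.00·(cos316°, sin316°) = (1.4387, -1.3893)
|BD| = 8.6733
circle(B,5.00) ∩ circle(D,10.00): a=0.0131, h=5.0000
  candidates: C₊=(0.6507,3.5482) cross=43.366; C₋=(2.2525,-6.3226) cross=-43.366
  mode - wants cross < 0 → take C=(2.2525,-6.3226) (cross=-43.366)
ex = (C−B)/|BC| = (0.1628,-0.9867); ey = (0.9867,0.1628)
P = B + 2.33·ex + 2.38·ey = (4.1662,-3.3009)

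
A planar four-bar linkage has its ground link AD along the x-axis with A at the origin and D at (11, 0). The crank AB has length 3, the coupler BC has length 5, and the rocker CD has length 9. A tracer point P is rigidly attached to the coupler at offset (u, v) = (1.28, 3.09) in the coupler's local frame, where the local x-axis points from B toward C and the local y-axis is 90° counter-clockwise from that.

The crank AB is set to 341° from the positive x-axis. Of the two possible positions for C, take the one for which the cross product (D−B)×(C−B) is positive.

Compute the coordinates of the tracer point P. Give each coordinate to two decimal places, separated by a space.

A=(0,0), D=(11.00,0)
B = A + 3.00·(cos341°, sin341°) = (2.8366, -0.9767)
|BD| = 8.2217
circle(B,5.00) ∩ circle(D,9.00): a=0.7052, h=4.9500
  candidates: C₊=(2.9487,4.0220) cross=40.697; C₋=(4.1248,-5.8079) cross=-40.697
  mode + wants cross > 0 → take C=(2.9487,4.0220) (cross=40.697)
ex = (C−B)/|BC| = (0.0224,0.9997); ey = (-0.9997,0.0224)
P = B + 1.28·ex + 3.09·ey = (-0.2240,0.3723)

-0.22 0.37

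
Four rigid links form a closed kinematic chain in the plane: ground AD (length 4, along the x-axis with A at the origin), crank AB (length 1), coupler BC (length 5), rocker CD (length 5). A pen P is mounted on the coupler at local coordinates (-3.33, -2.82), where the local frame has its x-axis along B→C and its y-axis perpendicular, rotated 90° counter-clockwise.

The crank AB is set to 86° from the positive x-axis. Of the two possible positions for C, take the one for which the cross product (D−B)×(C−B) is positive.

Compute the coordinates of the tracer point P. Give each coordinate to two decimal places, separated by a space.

A=(0,0), D=(4.00,0)
B = A + 1.00·(cos86°, sin86°) = (0.0698, 0.9976)
|BD| = 4.0549
circle(B,5.00) ∩ circle(D,5.00): a=2.0274, h=4.5705
  candidates: C₊=(3.1593,4.9288) cross=18.533; C₋=(0.9105,-3.9313) cross=-18.533
  mode + wants cross > 0 → take C=(3.1593,4.9288) (cross=18.533)
ex = (C−B)/|BC| = (0.6179,0.7863); ey = (-0.7863,0.6179)
P = B + -3.33·ex + -2.82·ey = (0.2293,-3.3632)

0.23 -3.36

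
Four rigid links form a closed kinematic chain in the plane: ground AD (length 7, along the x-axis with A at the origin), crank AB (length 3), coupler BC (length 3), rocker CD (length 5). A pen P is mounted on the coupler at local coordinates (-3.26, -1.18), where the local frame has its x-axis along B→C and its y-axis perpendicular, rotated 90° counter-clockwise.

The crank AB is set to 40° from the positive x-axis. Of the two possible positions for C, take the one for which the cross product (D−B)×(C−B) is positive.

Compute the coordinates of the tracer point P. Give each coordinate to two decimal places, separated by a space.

1.04 -1.30

A=(0,0), D=(7.00,0)
B = A + 3.00·(cos40°, sin40°) = (2.2981, 1.9284)
|BD| = 5.0819
circle(B,3.00) ∩ circle(D,5.00): a=0.9668, h=2.8400
  candidates: C₊=(4.2702,4.1891) cross=14.432; C₋=(2.1150,-1.0660) cross=-14.432
  mode + wants cross > 0 → take C=(4.2702,4.1891) (cross=14.432)
ex = (C−B)/|BC| = (0.6574,0.7536); ey = (-0.7536,0.6574)
P = B + -3.26·ex + -1.18·ey = (1.0443,-1.3040)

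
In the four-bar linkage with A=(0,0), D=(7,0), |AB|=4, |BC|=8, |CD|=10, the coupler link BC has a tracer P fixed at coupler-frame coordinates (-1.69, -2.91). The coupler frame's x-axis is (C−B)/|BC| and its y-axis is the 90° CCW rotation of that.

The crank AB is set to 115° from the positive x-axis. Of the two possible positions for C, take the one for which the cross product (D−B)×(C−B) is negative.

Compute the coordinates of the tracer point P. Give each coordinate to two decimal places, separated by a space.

-4.53 5.42

A=(0,0), D=(7.00,0)
B = A + 4.00·(cos115°, sin115°) = (-1.6905, 3.6252)
|BD| = 9.4163
circle(B,8.00) ∩ circle(D,10.00): a=2.7966, h=7.4953
  candidates: C₊=(3.7762,9.4661) cross=70.578; C₋=(-1.9951,-4.3690) cross=-70.578
  mode - wants cross < 0 → take C=(-1.9951,-4.3690) (cross=-70.578)
ex = (C−B)/|BC| = (-0.0381,-0.9993); ey = (0.9993,-0.0381)
P = B + -1.69·ex + -2.91·ey = (-4.5340,5.4248)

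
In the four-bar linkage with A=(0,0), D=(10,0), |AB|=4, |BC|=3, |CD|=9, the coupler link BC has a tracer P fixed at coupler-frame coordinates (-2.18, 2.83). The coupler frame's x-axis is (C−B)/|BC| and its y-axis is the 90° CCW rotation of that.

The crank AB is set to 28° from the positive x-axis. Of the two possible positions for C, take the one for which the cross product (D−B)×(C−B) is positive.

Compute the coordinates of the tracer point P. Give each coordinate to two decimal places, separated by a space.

1.89 -1.30

A=(0,0), D=(10.00,0)
B = A + 4.00·(cos28°, sin28°) = (3.5318, 1.8779)
|BD| = 6.7353
circle(B,3.00) ∩ circle(D,9.00): a=-1.9773, h=2.2561
  candidates: C₊=(2.2619,4.5959) cross=15.196; C₋=(1.0038,0.2625) cross=-15.196
  mode + wants cross > 0 → take C=(2.2619,4.5959) (cross=15.196)
ex = (C−B)/|BC| = (-0.4233,0.9060); ey = (-0.9060,-0.4233)
P = B + -2.18·ex + 2.83·ey = (1.8906,-1.2951)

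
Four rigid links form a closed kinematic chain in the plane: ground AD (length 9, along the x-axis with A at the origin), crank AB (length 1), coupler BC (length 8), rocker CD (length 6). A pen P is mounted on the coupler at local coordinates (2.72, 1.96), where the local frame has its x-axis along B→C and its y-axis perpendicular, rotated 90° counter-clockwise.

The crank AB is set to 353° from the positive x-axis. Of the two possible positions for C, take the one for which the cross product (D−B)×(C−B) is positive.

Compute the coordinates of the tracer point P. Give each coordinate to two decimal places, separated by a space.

A=(0,0), D=(9.00,0)
B = A + 1.00·(cos353°, sin353°) = (0.9925, -0.1219)
|BD| = 8.0084
circle(B,8.00) ∩ circle(D,6.00): a=5.7524, h=5.5597
  candidates: C₊=(6.6596,5.5247) cross=44.524; C₋=(6.8288,-5.5934) cross=-44.524
  mode + wants cross > 0 → take C=(6.6596,5.5247) (cross=44.524)
ex = (C−B)/|BC| = (0.7084,0.7058); ey = (-0.7058,0.7084)
P = B + 2.72·ex + 1.96·ey = (1.5359,3.1864)

1.54 3.19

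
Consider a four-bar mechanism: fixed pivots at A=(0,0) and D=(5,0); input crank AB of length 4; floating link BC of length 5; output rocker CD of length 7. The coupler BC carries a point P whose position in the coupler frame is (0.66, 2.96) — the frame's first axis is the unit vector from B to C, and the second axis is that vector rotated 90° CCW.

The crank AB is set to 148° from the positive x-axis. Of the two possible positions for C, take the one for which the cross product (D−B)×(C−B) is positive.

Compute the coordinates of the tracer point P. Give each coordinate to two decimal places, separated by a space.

-4.78 4.82

A=(0,0), D=(5.00,0)
B = A + 4.00·(cos148°, sin148°) = (-3.3922, 2.1197)
|BD| = 8.6557
circle(B,5.00) ∩ circle(D,7.00): a=2.9415, h=4.0432
  candidates: C₊=(0.4499,5.3194) cross=34.997; C₋=(-1.5304,-2.5208) cross=-34.997
  mode + wants cross > 0 → take C=(0.4499,5.3194) (cross=34.997)
ex = (C−B)/|BC| = (0.7684,0.6400); ey = (-0.6400,0.7684)
P = B + 0.66·ex + 2.96·ey = (-4.7793,4.8166)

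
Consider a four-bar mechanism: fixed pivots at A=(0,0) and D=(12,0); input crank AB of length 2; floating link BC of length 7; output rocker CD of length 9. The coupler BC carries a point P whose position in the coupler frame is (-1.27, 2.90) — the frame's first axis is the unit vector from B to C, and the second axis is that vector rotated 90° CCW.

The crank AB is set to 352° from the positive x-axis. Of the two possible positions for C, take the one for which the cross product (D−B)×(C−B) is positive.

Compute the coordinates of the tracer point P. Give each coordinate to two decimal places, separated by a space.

-1.18 -0.06

A=(0,0), D=(12.00,0)
B = A + 2.00·(cos352°, sin352°) = (1.9805, -0.2783)
|BD| = 10.0233
circle(B,7.00) ∩ circle(D,9.00): a=3.4154, h=6.1102
  candidates: C₊=(5.2249,5.9244) cross=61.245; C₋=(5.5643,-6.2914) cross=-61.245
  mode + wants cross > 0 → take C=(5.2249,5.9244) (cross=61.245)
ex = (C−B)/|BC| = (0.4635,0.8861); ey = (-0.8861,0.4635)
P = B + -1.27·ex + 2.90·ey = (-1.1778,-0.0596)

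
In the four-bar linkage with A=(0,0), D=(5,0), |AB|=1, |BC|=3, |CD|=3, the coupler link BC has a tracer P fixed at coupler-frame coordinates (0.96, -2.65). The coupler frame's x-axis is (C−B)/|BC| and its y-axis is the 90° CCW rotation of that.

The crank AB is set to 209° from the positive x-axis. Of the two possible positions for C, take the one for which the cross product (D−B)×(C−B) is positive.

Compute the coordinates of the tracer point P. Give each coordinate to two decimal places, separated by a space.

A=(0,0), D=(5.00,0)
B = A + 1.00·(cos209°, sin209°) = (-0.8746, -0.4848)
|BD| = 5.8946
circle(B,3.00) ∩ circle(D,3.00): a=2.9473, h=0.5599
  candidates: C₊=(2.0166,0.3156) cross=3.300; C₋=(2.1087,-0.8004) cross=-3.300
  mode + wants cross > 0 → take C=(2.0166,0.3156) (cross=3.300)
ex = (C−B)/|BC| = (0.9638,0.2668); ey = (-0.2668,0.9638)
P = B + 0.96·ex + -2.65·ey = (0.7576,-2.7826)

0.76 -2.78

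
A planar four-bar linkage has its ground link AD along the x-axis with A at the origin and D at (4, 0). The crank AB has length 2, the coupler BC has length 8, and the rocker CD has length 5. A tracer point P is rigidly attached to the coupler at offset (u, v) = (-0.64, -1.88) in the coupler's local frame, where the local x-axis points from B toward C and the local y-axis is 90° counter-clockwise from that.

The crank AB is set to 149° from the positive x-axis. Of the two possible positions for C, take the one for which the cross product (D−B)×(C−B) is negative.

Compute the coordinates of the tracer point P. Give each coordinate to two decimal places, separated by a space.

A=(0,0), D=(4.00,0)
B = A + 2.00·(cos149°, sin149°) = (-1.7143, 1.0301)
|BD| = 5.8064
circle(B,8.00) ∩ circle(D,5.00): a=6.2616, h=4.9792
  candidates: C₊=(5.3312,4.8195) cross=28.912; C₋=(3.5646,-4.9810) cross=-28.912
  mode - wants cross < 0 → take C=(3.5646,-4.9810) (cross=-28.912)
ex = (C−B)/|BC| = (0.6599,-0.7514); ey = (0.7514,0.6599)
P = B + -0.64·ex + -1.88·ey = (-3.5493,0.2704)

-3.55 0.27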